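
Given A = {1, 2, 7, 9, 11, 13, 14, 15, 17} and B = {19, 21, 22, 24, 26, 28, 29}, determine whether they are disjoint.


Disjoint means A ∩ B = ∅.
A ∩ B = ∅
A ∩ B = ∅, so A and B are disjoint.

Yes, A and B are disjoint


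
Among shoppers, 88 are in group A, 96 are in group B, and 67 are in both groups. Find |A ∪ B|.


|A ∪ B| = |A| + |B| - |A ∩ B|
= 88 + 96 - 67
= 117

|A ∪ B| = 117


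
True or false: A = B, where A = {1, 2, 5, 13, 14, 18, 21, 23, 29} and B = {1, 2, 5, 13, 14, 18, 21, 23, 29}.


Two sets are equal iff they have exactly the same elements.
A = {1, 2, 5, 13, 14, 18, 21, 23, 29}
B = {1, 2, 5, 13, 14, 18, 21, 23, 29}
Same elements → A = B

Yes, A = B


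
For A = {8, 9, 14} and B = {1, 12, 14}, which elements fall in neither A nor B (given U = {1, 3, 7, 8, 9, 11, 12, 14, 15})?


A = {8, 9, 14}
B = {1, 12, 14}
Region: in neither A nor B (given U = {1, 3, 7, 8, 9, 11, 12, 14, 15})
Elements: {3, 7, 11, 15}

Elements in neither A nor B (given U = {1, 3, 7, 8, 9, 11, 12, 14, 15}): {3, 7, 11, 15}


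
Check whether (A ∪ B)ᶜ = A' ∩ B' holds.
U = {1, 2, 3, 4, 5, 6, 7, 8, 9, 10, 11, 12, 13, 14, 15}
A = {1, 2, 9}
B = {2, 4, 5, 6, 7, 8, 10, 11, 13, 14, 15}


LHS: A ∪ B = {1, 2, 4, 5, 6, 7, 8, 9, 10, 11, 13, 14, 15}
(A ∪ B)' = U \ (A ∪ B) = {3, 12}
A' = {3, 4, 5, 6, 7, 8, 10, 11, 12, 13, 14, 15}, B' = {1, 3, 9, 12}
Claimed RHS: A' ∩ B' = {3, 12}
Identity is VALID: LHS = RHS = {3, 12} ✓

Identity is valid. (A ∪ B)' = A' ∩ B' = {3, 12}


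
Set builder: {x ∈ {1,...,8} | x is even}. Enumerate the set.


Checking each candidate:
Condition: even numbers in {1,...,8}
Result = {2, 4, 6, 8}

{2, 4, 6, 8}


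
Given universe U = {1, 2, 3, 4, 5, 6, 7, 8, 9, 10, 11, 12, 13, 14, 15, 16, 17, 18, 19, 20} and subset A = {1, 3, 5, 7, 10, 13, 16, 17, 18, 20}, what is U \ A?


Aᶜ = U \ A = elements in U but not in A
U = {1, 2, 3, 4, 5, 6, 7, 8, 9, 10, 11, 12, 13, 14, 15, 16, 17, 18, 19, 20}
A = {1, 3, 5, 7, 10, 13, 16, 17, 18, 20}
Aᶜ = {2, 4, 6, 8, 9, 11, 12, 14, 15, 19}

Aᶜ = {2, 4, 6, 8, 9, 11, 12, 14, 15, 19}


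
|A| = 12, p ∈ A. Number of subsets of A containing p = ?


Subsets of A containing p correspond to subsets of A \ {p}, which has 11 elements.
Count = 2^(n-1) = 2^11
= 2048

Number of subsets containing p = 2048


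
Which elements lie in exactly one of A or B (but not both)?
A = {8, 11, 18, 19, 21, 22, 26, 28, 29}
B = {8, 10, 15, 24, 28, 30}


A △ B = (A \ B) ∪ (B \ A) = elements in exactly one of A or B
A \ B = {11, 18, 19, 21, 22, 26, 29}
B \ A = {10, 15, 24, 30}
A △ B = {10, 11, 15, 18, 19, 21, 22, 24, 26, 29, 30}

A △ B = {10, 11, 15, 18, 19, 21, 22, 24, 26, 29, 30}


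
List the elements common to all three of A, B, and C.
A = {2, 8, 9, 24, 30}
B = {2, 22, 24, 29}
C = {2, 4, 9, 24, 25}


A ∩ B = {2, 24}
(A ∩ B) ∩ C = {2, 24}

A ∩ B ∩ C = {2, 24}


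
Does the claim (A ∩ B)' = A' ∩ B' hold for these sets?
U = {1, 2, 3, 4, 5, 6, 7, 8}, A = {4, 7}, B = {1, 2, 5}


LHS: A ∩ B = ∅
(A ∩ B)' = U \ (A ∩ B) = {1, 2, 3, 4, 5, 6, 7, 8}
A' = {1, 2, 3, 5, 6, 8}, B' = {3, 4, 6, 7, 8}
Claimed RHS: A' ∩ B' = {3, 6, 8}
Identity is INVALID: LHS = {1, 2, 3, 4, 5, 6, 7, 8} but the RHS claimed here equals {3, 6, 8}. The correct form is (A ∩ B)' = A' ∪ B'.

Identity is invalid: (A ∩ B)' = {1, 2, 3, 4, 5, 6, 7, 8} but A' ∩ B' = {3, 6, 8}. The correct De Morgan law is (A ∩ B)' = A' ∪ B'.


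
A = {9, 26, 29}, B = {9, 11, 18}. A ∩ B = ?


A ∩ B = elements in both A and B
A = {9, 26, 29}
B = {9, 11, 18}
A ∩ B = {9}

A ∩ B = {9}


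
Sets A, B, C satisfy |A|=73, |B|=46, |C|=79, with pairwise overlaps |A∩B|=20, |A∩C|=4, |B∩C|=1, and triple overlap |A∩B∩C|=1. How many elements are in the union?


|A∪B∪C| = |A|+|B|+|C| - |A∩B|-|A∩C|-|B∩C| + |A∩B∩C|
= 73+46+79 - 20-4-1 + 1
= 198 - 25 + 1
= 174

|A ∪ B ∪ C| = 174


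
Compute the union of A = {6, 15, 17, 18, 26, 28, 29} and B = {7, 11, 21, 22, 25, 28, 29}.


A ∪ B = all elements in A or B (or both)
A = {6, 15, 17, 18, 26, 28, 29}
B = {7, 11, 21, 22, 25, 28, 29}
A ∪ B = {6, 7, 11, 15, 17, 18, 21, 22, 25, 26, 28, 29}

A ∪ B = {6, 7, 11, 15, 17, 18, 21, 22, 25, 26, 28, 29}


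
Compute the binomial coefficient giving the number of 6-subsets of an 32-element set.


C(n,k) = n! / (k!(n-k)!)
C(32,6) = 32! / (6!26!)
= 906192

C(32,6) = 906192


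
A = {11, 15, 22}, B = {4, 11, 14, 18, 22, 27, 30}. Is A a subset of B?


A ⊆ B means every element of A is in B.
Elements in A not in B: {15}
So A ⊄ B.

No, A ⊄ B


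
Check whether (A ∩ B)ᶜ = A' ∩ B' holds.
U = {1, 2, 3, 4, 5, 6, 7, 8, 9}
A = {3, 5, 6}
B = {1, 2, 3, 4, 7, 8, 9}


LHS: A ∩ B = {3}
(A ∩ B)' = U \ (A ∩ B) = {1, 2, 4, 5, 6, 7, 8, 9}
A' = {1, 2, 4, 7, 8, 9}, B' = {5, 6}
Claimed RHS: A' ∩ B' = ∅
Identity is INVALID: LHS = {1, 2, 4, 5, 6, 7, 8, 9} but the RHS claimed here equals ∅. The correct form is (A ∩ B)' = A' ∪ B'.

Identity is invalid: (A ∩ B)' = {1, 2, 4, 5, 6, 7, 8, 9} but A' ∩ B' = ∅. The correct De Morgan law is (A ∩ B)' = A' ∪ B'.


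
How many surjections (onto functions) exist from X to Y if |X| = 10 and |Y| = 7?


n = |X| = 10, k = |Y| = 7. Surjections via inclusion-exclusion:
S(n,k) = Σ(-1)^i × C(k,i) × (k-i)^n, i=0 to k
i=0: (-1)^0×C(7,0)×7^10 = 282475249
i=1: (-1)^1×C(7,1)×6^10 = -423263232
i=2: (-1)^2×C(7,2)×5^10 = 205078125
i=3: (-1)^3×C(7,3)×4^10 = -36700160
i=4: (-1)^4×C(7,4)×3^10 = 2066715
i=5: (-1)^5×C(7,5)×2^10 = -21504
i=6: (-1)^6×C(7,6)×1^10 = 7
i=7: (-1)^7×C(7,7)×0^10 = 0
Total = 29635200

Number of surjections = 29635200


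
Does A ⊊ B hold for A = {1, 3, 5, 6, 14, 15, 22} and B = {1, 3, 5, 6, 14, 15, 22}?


A ⊂ B requires: A ⊆ B AND A ≠ B.
A ⊆ B? Yes
A = B? Yes
A = B, so A is not a PROPER subset.

No, A is not a proper subset of B


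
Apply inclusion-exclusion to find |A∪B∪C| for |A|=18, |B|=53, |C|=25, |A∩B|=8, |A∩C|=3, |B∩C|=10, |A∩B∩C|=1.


|A∪B∪C| = |A|+|B|+|C| - |A∩B|-|A∩C|-|B∩C| + |A∩B∩C|
= 18+53+25 - 8-3-10 + 1
= 96 - 21 + 1
= 76

|A ∪ B ∪ C| = 76


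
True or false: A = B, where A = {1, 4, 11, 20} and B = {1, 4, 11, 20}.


Two sets are equal iff they have exactly the same elements.
A = {1, 4, 11, 20}
B = {1, 4, 11, 20}
Same elements → A = B

Yes, A = B


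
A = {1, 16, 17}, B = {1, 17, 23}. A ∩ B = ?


A ∩ B = elements in both A and B
A = {1, 16, 17}
B = {1, 17, 23}
A ∩ B = {1, 17}

A ∩ B = {1, 17}


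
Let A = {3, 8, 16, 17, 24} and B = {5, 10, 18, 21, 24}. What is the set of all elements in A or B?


A ∪ B = all elements in A or B (or both)
A = {3, 8, 16, 17, 24}
B = {5, 10, 18, 21, 24}
A ∪ B = {3, 5, 8, 10, 16, 17, 18, 21, 24}

A ∪ B = {3, 5, 8, 10, 16, 17, 18, 21, 24}


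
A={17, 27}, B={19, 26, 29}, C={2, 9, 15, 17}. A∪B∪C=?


A ∪ B = {17, 19, 26, 27, 29}
(A ∪ B) ∪ C = {2, 9, 15, 17, 19, 26, 27, 29}

A ∪ B ∪ C = {2, 9, 15, 17, 19, 26, 27, 29}


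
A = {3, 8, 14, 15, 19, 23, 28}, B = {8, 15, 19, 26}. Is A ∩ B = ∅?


Disjoint means A ∩ B = ∅.
A ∩ B = {8, 15, 19}
A ∩ B ≠ ∅, so A and B are NOT disjoint.

No, A and B are not disjoint (A ∩ B = {8, 15, 19})


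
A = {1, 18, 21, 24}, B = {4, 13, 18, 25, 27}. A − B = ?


A \ B = elements in A but not in B
A = {1, 18, 21, 24}
B = {4, 13, 18, 25, 27}
Remove from A any elements in B
A \ B = {1, 21, 24}

A \ B = {1, 21, 24}


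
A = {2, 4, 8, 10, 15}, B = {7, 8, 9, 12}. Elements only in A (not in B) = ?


A = {2, 4, 8, 10, 15}
B = {7, 8, 9, 12}
Region: only in A (not in B)
Elements: {2, 4, 10, 15}

Elements only in A (not in B): {2, 4, 10, 15}


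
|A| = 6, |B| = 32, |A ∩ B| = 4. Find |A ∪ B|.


|A ∪ B| = |A| + |B| - |A ∩ B|
= 6 + 32 - 4
= 34

|A ∪ B| = 34


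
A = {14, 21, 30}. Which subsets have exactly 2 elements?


|A| = 3, so A has C(3,2) = 3 subsets of size 2.
Enumerate by choosing 2 elements from A at a time:
{14, 21}, {14, 30}, {21, 30}

2-element subsets (3 total): {14, 21}, {14, 30}, {21, 30}


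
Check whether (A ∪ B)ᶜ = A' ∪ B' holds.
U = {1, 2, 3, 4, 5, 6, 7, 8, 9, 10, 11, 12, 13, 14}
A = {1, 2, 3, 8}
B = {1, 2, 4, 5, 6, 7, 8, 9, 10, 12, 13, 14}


LHS: A ∪ B = {1, 2, 3, 4, 5, 6, 7, 8, 9, 10, 12, 13, 14}
(A ∪ B)' = U \ (A ∪ B) = {11}
A' = {4, 5, 6, 7, 9, 10, 11, 12, 13, 14}, B' = {3, 11}
Claimed RHS: A' ∪ B' = {3, 4, 5, 6, 7, 9, 10, 11, 12, 13, 14}
Identity is INVALID: LHS = {11} but the RHS claimed here equals {3, 4, 5, 6, 7, 9, 10, 11, 12, 13, 14}. The correct form is (A ∪ B)' = A' ∩ B'.

Identity is invalid: (A ∪ B)' = {11} but A' ∪ B' = {3, 4, 5, 6, 7, 9, 10, 11, 12, 13, 14}. The correct De Morgan law is (A ∪ B)' = A' ∩ B'.


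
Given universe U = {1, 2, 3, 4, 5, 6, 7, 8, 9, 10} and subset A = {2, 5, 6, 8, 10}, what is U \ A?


Aᶜ = U \ A = elements in U but not in A
U = {1, 2, 3, 4, 5, 6, 7, 8, 9, 10}
A = {2, 5, 6, 8, 10}
Aᶜ = {1, 3, 4, 7, 9}

Aᶜ = {1, 3, 4, 7, 9}


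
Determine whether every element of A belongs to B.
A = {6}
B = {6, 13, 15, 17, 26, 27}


A ⊆ B means every element of A is in B.
All elements of A are in B.
So A ⊆ B.

Yes, A ⊆ B


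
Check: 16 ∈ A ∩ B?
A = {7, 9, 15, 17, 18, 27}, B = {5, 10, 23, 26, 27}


A = {7, 9, 15, 17, 18, 27}, B = {5, 10, 23, 26, 27}
A ∩ B = elements in both A and B
A ∩ B = {27}
Checking if 16 ∈ A ∩ B
16 is not in A ∩ B → False

16 ∉ A ∩ B


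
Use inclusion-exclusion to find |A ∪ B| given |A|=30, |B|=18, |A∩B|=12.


|A ∪ B| = |A| + |B| - |A ∩ B|
= 30 + 18 - 12
= 36

|A ∪ B| = 36


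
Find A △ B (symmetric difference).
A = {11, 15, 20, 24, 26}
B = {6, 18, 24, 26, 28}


A △ B = (A \ B) ∪ (B \ A) = elements in exactly one of A or B
A \ B = {11, 15, 20}
B \ A = {6, 18, 28}
A △ B = {6, 11, 15, 18, 20, 28}

A △ B = {6, 11, 15, 18, 20, 28}


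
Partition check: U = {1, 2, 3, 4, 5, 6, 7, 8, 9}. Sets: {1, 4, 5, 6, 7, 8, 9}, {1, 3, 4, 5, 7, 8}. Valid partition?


A partition requires: (1) non-empty parts, (2) pairwise disjoint, (3) union = U
Parts: {1, 4, 5, 6, 7, 8, 9}, {1, 3, 4, 5, 7, 8}
Union of parts: {1, 3, 4, 5, 6, 7, 8, 9}
U = {1, 2, 3, 4, 5, 6, 7, 8, 9}
All non-empty? True
Pairwise disjoint? False
Covers U? False

No, not a valid partition


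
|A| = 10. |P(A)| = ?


Number of subsets = 2^n
= 2^10
= 1024

|P(A)| = 1024


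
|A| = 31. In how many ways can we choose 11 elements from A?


C(n,k) = n! / (k!(n-k)!)
C(31,11) = 31! / (11!20!)
= 84672315

C(31,11) = 84672315


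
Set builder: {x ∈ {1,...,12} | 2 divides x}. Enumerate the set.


Checking each candidate:
Condition: multiples of 2 in {1,...,12}
Result = {2, 4, 6, 8, 10, 12}

{2, 4, 6, 8, 10, 12}


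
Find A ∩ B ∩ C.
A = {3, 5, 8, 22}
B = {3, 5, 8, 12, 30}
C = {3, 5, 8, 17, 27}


A ∩ B = {3, 5, 8}
(A ∩ B) ∩ C = {3, 5, 8}

A ∩ B ∩ C = {3, 5, 8}


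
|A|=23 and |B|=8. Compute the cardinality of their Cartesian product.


|A × B| = |A| × |B|
= 23 × 8
= 184

|A × B| = 184


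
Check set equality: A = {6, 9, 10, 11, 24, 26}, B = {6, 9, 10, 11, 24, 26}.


Two sets are equal iff they have exactly the same elements.
A = {6, 9, 10, 11, 24, 26}
B = {6, 9, 10, 11, 24, 26}
Same elements → A = B

Yes, A = B


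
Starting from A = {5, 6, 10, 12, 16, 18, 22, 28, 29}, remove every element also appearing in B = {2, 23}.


A \ B = elements in A but not in B
A = {5, 6, 10, 12, 16, 18, 22, 28, 29}
B = {2, 23}
Remove from A any elements in B
A \ B = {5, 6, 10, 12, 16, 18, 22, 28, 29}

A \ B = {5, 6, 10, 12, 16, 18, 22, 28, 29}


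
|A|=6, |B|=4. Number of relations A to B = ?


A relation from A to B is any subset of A × B.
|A × B| = 6 × 4 = 24
# relations = 2^|A × B| = 2^24 = 16777216

Number of relations = 16777216


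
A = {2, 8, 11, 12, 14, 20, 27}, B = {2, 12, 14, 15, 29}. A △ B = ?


A △ B = (A \ B) ∪ (B \ A) = elements in exactly one of A or B
A \ B = {8, 11, 20, 27}
B \ A = {15, 29}
A △ B = {8, 11, 15, 20, 27, 29}

A △ B = {8, 11, 15, 20, 27, 29}


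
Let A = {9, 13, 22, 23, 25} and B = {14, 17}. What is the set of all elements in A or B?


A ∪ B = all elements in A or B (or both)
A = {9, 13, 22, 23, 25}
B = {14, 17}
A ∪ B = {9, 13, 14, 17, 22, 23, 25}

A ∪ B = {9, 13, 14, 17, 22, 23, 25}


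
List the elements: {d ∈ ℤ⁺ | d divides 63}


Checking each candidate:
Condition: positive divisors of 63
Result = {1, 3, 7, 9, 21, 63}

{1, 3, 7, 9, 21, 63}


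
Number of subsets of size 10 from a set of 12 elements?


C(n,k) = n! / (k!(n-k)!)
C(12,10) = 12! / (10!2!)
= 66

C(12,10) = 66


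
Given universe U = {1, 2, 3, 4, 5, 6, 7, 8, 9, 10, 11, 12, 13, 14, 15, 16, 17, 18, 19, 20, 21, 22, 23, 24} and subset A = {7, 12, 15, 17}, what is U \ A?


Aᶜ = U \ A = elements in U but not in A
U = {1, 2, 3, 4, 5, 6, 7, 8, 9, 10, 11, 12, 13, 14, 15, 16, 17, 18, 19, 20, 21, 22, 23, 24}
A = {7, 12, 15, 17}
Aᶜ = {1, 2, 3, 4, 5, 6, 8, 9, 10, 11, 13, 14, 16, 18, 19, 20, 21, 22, 23, 24}

Aᶜ = {1, 2, 3, 4, 5, 6, 8, 9, 10, 11, 13, 14, 16, 18, 19, 20, 21, 22, 23, 24}


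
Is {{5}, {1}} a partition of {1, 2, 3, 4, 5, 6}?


A partition requires: (1) non-empty parts, (2) pairwise disjoint, (3) union = U
Parts: {5}, {1}
Union of parts: {1, 5}
U = {1, 2, 3, 4, 5, 6}
All non-empty? True
Pairwise disjoint? True
Covers U? False

No, not a valid partition


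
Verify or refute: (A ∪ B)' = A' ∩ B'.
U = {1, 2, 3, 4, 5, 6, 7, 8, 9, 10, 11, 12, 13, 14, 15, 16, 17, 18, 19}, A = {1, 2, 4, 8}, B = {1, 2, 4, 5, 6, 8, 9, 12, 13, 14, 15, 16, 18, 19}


LHS: A ∪ B = {1, 2, 4, 5, 6, 8, 9, 12, 13, 14, 15, 16, 18, 19}
(A ∪ B)' = U \ (A ∪ B) = {3, 7, 10, 11, 17}
A' = {3, 5, 6, 7, 9, 10, 11, 12, 13, 14, 15, 16, 17, 18, 19}, B' = {3, 7, 10, 11, 17}
Claimed RHS: A' ∩ B' = {3, 7, 10, 11, 17}
Identity is VALID: LHS = RHS = {3, 7, 10, 11, 17} ✓

Identity is valid. (A ∪ B)' = A' ∩ B' = {3, 7, 10, 11, 17}


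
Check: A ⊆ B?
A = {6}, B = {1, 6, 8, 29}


A ⊆ B means every element of A is in B.
All elements of A are in B.
So A ⊆ B.

Yes, A ⊆ B


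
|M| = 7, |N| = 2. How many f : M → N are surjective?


n = |M| = 7, k = |N| = 2. Surjections via inclusion-exclusion:
S(n,k) = Σ(-1)^i × C(k,i) × (k-i)^n, i=0 to k
i=0: (-1)^0×C(2,0)×2^7 = 128
i=1: (-1)^1×C(2,1)×1^7 = -2
i=2: (-1)^2×C(2,2)×0^7 = 0
Total = 126

Number of surjections = 126


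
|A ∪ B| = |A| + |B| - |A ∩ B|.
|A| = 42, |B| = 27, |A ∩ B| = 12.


|A ∪ B| = |A| + |B| - |A ∩ B|
= 42 + 27 - 12
= 57

|A ∪ B| = 57


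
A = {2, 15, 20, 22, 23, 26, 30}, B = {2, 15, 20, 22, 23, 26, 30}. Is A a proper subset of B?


A ⊂ B requires: A ⊆ B AND A ≠ B.
A ⊆ B? Yes
A = B? Yes
A = B, so A is not a PROPER subset.

No, A is not a proper subset of B


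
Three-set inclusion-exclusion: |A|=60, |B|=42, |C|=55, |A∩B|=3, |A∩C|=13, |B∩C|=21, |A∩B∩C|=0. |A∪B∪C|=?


|A∪B∪C| = |A|+|B|+|C| - |A∩B|-|A∩C|-|B∩C| + |A∩B∩C|
= 60+42+55 - 3-13-21 + 0
= 157 - 37 + 0
= 120

|A ∪ B ∪ C| = 120


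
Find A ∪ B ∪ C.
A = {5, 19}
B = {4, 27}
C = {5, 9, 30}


A ∪ B = {4, 5, 19, 27}
(A ∪ B) ∪ C = {4, 5, 9, 19, 27, 30}

A ∪ B ∪ C = {4, 5, 9, 19, 27, 30}


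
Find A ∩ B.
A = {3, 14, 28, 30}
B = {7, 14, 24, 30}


A ∩ B = elements in both A and B
A = {3, 14, 28, 30}
B = {7, 14, 24, 30}
A ∩ B = {14, 30}

A ∩ B = {14, 30}


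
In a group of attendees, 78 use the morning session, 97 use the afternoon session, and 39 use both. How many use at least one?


|A ∪ B| = |A| + |B| - |A ∩ B|
= 78 + 97 - 39
= 136

|A ∪ B| = 136


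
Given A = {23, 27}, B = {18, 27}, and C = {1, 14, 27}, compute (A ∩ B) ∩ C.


A ∩ B = {27}
(A ∩ B) ∩ C = {27}

A ∩ B ∩ C = {27}


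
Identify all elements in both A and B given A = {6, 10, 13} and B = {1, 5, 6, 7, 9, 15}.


A = {6, 10, 13}
B = {1, 5, 6, 7, 9, 15}
Region: in both A and B
Elements: {6}

Elements in both A and B: {6}


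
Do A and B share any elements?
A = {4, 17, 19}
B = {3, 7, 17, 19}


Disjoint means A ∩ B = ∅.
A ∩ B = {17, 19}
A ∩ B ≠ ∅, so A and B are NOT disjoint.

Yes — A and B share the element(s) of A ∩ B = {17, 19}, so they are not disjoint


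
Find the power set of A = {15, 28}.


|A| = 2, so |P(A)| = 2^2 = 4
Enumerate subsets by cardinality (0 to 2):
∅, {15}, {28}, {15, 28}

P(A) has 4 subsets: ∅, {15}, {28}, {15, 28}


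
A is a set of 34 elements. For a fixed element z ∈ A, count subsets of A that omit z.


Subsets of A avoiding z are subsets of A \ {z}, which has 33 elements.
Count = 2^(n-1) = 2^33
= 8589934592

Number of subsets avoiding z = 8589934592


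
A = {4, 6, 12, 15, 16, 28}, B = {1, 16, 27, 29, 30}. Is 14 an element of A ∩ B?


A = {4, 6, 12, 15, 16, 28}, B = {1, 16, 27, 29, 30}
A ∩ B = elements in both A and B
A ∩ B = {16}
Checking if 14 ∈ A ∩ B
14 is not in A ∩ B → False

14 ∉ A ∩ B


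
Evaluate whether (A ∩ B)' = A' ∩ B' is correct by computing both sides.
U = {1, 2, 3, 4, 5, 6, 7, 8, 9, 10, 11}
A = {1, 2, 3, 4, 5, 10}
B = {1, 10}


LHS: A ∩ B = {1, 10}
(A ∩ B)' = U \ (A ∩ B) = {2, 3, 4, 5, 6, 7, 8, 9, 11}
A' = {6, 7, 8, 9, 11}, B' = {2, 3, 4, 5, 6, 7, 8, 9, 11}
Claimed RHS: A' ∩ B' = {6, 7, 8, 9, 11}
Identity is INVALID: LHS = {2, 3, 4, 5, 6, 7, 8, 9, 11} but the RHS claimed here equals {6, 7, 8, 9, 11}. The correct form is (A ∩ B)' = A' ∪ B'.

Identity is invalid: (A ∩ B)' = {2, 3, 4, 5, 6, 7, 8, 9, 11} but A' ∩ B' = {6, 7, 8, 9, 11}. The correct De Morgan law is (A ∩ B)' = A' ∪ B'.


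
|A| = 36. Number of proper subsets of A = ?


Total subsets = 2^n = 2^36 = 68719476736
Proper subsets exclude the set itself: 2^n - 1
= 68719476736 - 1
= 68719476735

Number of proper subsets = 68719476735


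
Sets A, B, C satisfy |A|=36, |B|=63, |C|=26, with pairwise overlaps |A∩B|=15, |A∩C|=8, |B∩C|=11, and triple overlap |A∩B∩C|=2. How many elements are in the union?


|A∪B∪C| = |A|+|B|+|C| - |A∩B|-|A∩C|-|B∩C| + |A∩B∩C|
= 36+63+26 - 15-8-11 + 2
= 125 - 34 + 2
= 93

|A ∪ B ∪ C| = 93


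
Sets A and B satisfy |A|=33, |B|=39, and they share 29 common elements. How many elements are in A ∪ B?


|A ∪ B| = |A| + |B| - |A ∩ B|
= 33 + 39 - 29
= 43

|A ∪ B| = 43


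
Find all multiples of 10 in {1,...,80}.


Checking each candidate:
Condition: multiples of 10 in {1,...,80}
Result = {10, 20, 30, 40, 50, 60, 70, 80}

{10, 20, 30, 40, 50, 60, 70, 80}


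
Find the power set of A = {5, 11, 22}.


|A| = 3, so |P(A)| = 2^3 = 8
Enumerate subsets by cardinality (0 to 3):
∅, {5}, {11}, {22}, {5, 11}, {5, 22}, {11, 22}, {5, 11, 22}

P(A) has 8 subsets: ∅, {5}, {11}, {22}, {5, 11}, {5, 22}, {11, 22}, {5, 11, 22}


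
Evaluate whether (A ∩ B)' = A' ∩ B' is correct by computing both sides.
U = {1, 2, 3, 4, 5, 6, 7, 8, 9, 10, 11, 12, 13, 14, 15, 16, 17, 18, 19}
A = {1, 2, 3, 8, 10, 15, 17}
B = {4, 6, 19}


LHS: A ∩ B = ∅
(A ∩ B)' = U \ (A ∩ B) = {1, 2, 3, 4, 5, 6, 7, 8, 9, 10, 11, 12, 13, 14, 15, 16, 17, 18, 19}
A' = {4, 5, 6, 7, 9, 11, 12, 13, 14, 16, 18, 19}, B' = {1, 2, 3, 5, 7, 8, 9, 10, 11, 12, 13, 14, 15, 16, 17, 18}
Claimed RHS: A' ∩ B' = {5, 7, 9, 11, 12, 13, 14, 16, 18}
Identity is INVALID: LHS = {1, 2, 3, 4, 5, 6, 7, 8, 9, 10, 11, 12, 13, 14, 15, 16, 17, 18, 19} but the RHS claimed here equals {5, 7, 9, 11, 12, 13, 14, 16, 18}. The correct form is (A ∩ B)' = A' ∪ B'.

Identity is invalid: (A ∩ B)' = {1, 2, 3, 4, 5, 6, 7, 8, 9, 10, 11, 12, 13, 14, 15, 16, 17, 18, 19} but A' ∩ B' = {5, 7, 9, 11, 12, 13, 14, 16, 18}. The correct De Morgan law is (A ∩ B)' = A' ∪ B'.


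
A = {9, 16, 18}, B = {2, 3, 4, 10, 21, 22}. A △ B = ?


A △ B = (A \ B) ∪ (B \ A) = elements in exactly one of A or B
A \ B = {9, 16, 18}
B \ A = {2, 3, 4, 10, 21, 22}
A △ B = {2, 3, 4, 9, 10, 16, 18, 21, 22}

A △ B = {2, 3, 4, 9, 10, 16, 18, 21, 22}


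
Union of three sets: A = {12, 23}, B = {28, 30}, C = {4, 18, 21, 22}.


A ∪ B = {12, 23, 28, 30}
(A ∪ B) ∪ C = {4, 12, 18, 21, 22, 23, 28, 30}

A ∪ B ∪ C = {4, 12, 18, 21, 22, 23, 28, 30}


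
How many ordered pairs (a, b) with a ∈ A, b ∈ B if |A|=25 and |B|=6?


|A × B| = |A| × |B|
= 25 × 6
= 150

|A × B| = 150


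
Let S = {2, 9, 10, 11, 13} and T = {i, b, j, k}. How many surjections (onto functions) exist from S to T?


n = |S| = 5, k = |T| = 4. Surjections via inclusion-exclusion:
S(n,k) = Σ(-1)^i × C(k,i) × (k-i)^n, i=0 to k
i=0: (-1)^0×C(4,0)×4^5 = 1024
i=1: (-1)^1×C(4,1)×3^5 = -972
i=2: (-1)^2×C(4,2)×2^5 = 192
i=3: (-1)^3×C(4,3)×1^5 = -4
i=4: (-1)^4×C(4,4)×0^5 = 0
Total = 240

Number of surjections = 240


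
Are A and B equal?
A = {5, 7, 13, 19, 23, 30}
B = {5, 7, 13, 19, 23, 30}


Two sets are equal iff they have exactly the same elements.
A = {5, 7, 13, 19, 23, 30}
B = {5, 7, 13, 19, 23, 30}
Same elements → A = B

Yes, A = B


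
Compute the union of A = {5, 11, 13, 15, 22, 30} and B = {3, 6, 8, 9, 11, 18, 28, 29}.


A ∪ B = all elements in A or B (or both)
A = {5, 11, 13, 15, 22, 30}
B = {3, 6, 8, 9, 11, 18, 28, 29}
A ∪ B = {3, 5, 6, 8, 9, 11, 13, 15, 18, 22, 28, 29, 30}

A ∪ B = {3, 5, 6, 8, 9, 11, 13, 15, 18, 22, 28, 29, 30}


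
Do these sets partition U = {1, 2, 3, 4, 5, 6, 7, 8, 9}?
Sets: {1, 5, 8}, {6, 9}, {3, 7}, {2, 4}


A partition requires: (1) non-empty parts, (2) pairwise disjoint, (3) union = U
Parts: {1, 5, 8}, {6, 9}, {3, 7}, {2, 4}
Union of parts: {1, 2, 3, 4, 5, 6, 7, 8, 9}
U = {1, 2, 3, 4, 5, 6, 7, 8, 9}
All non-empty? True
Pairwise disjoint? True
Covers U? True

Yes, valid partition


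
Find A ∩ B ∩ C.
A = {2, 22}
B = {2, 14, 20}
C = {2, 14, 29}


A ∩ B = {2}
(A ∩ B) ∩ C = {2}

A ∩ B ∩ C = {2}


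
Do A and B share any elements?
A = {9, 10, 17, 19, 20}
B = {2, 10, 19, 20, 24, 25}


Disjoint means A ∩ B = ∅.
A ∩ B = {10, 19, 20}
A ∩ B ≠ ∅, so A and B are NOT disjoint.

Yes — A and B share the element(s) of A ∩ B = {10, 19, 20}, so they are not disjoint


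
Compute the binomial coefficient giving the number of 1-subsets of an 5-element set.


C(n,k) = n! / (k!(n-k)!)
C(5,1) = 5! / (1!4!)
= 5

C(5,1) = 5


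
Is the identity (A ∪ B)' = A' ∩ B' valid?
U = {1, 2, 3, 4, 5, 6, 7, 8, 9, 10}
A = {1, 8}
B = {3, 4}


LHS: A ∪ B = {1, 3, 4, 8}
(A ∪ B)' = U \ (A ∪ B) = {2, 5, 6, 7, 9, 10}
A' = {2, 3, 4, 5, 6, 7, 9, 10}, B' = {1, 2, 5, 6, 7, 8, 9, 10}
Claimed RHS: A' ∩ B' = {2, 5, 6, 7, 9, 10}
Identity is VALID: LHS = RHS = {2, 5, 6, 7, 9, 10} ✓

Identity is valid. (A ∪ B)' = A' ∩ B' = {2, 5, 6, 7, 9, 10}


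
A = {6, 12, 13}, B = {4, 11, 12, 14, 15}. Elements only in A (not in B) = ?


A = {6, 12, 13}
B = {4, 11, 12, 14, 15}
Region: only in A (not in B)
Elements: {6, 13}

Elements only in A (not in B): {6, 13}


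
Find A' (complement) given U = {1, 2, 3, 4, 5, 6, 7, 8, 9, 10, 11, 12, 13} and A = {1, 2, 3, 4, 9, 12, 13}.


Aᶜ = U \ A = elements in U but not in A
U = {1, 2, 3, 4, 5, 6, 7, 8, 9, 10, 11, 12, 13}
A = {1, 2, 3, 4, 9, 12, 13}
Aᶜ = {5, 6, 7, 8, 10, 11}

Aᶜ = {5, 6, 7, 8, 10, 11}


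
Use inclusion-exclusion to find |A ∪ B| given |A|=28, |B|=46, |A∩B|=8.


|A ∪ B| = |A| + |B| - |A ∩ B|
= 28 + 46 - 8
= 66

|A ∪ B| = 66


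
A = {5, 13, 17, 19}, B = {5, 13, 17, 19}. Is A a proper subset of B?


A ⊂ B requires: A ⊆ B AND A ≠ B.
A ⊆ B? Yes
A = B? Yes
A = B, so A is not a PROPER subset.

No, A is not a proper subset of B


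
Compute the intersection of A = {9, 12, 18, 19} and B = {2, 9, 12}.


A ∩ B = elements in both A and B
A = {9, 12, 18, 19}
B = {2, 9, 12}
A ∩ B = {9, 12}

A ∩ B = {9, 12}


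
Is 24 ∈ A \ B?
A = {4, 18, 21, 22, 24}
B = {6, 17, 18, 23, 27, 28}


A = {4, 18, 21, 22, 24}, B = {6, 17, 18, 23, 27, 28}
A \ B = elements in A but not in B
A \ B = {4, 21, 22, 24}
Checking if 24 ∈ A \ B
24 is in A \ B → True

24 ∈ A \ B


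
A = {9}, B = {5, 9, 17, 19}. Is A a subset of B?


A ⊆ B means every element of A is in B.
All elements of A are in B.
So A ⊆ B.

Yes, A ⊆ B


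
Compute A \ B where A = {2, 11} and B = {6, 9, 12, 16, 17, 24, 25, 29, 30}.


A \ B = elements in A but not in B
A = {2, 11}
B = {6, 9, 12, 16, 17, 24, 25, 29, 30}
Remove from A any elements in B
A \ B = {2, 11}

A \ B = {2, 11}


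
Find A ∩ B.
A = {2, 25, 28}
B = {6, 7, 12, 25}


A ∩ B = elements in both A and B
A = {2, 25, 28}
B = {6, 7, 12, 25}
A ∩ B = {25}

A ∩ B = {25}


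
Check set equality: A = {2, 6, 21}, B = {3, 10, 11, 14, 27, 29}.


Two sets are equal iff they have exactly the same elements.
A = {2, 6, 21}
B = {3, 10, 11, 14, 27, 29}
Differences: {2, 3, 6, 10, 11, 14, 21, 27, 29}
A ≠ B

No, A ≠ B


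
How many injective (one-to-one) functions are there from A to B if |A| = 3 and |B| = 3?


An injection sends each of |A| = 3 inputs to a distinct output in B.
# injections = |B|·(|B|-1)·…·(|B|-|A|+1) = 3! / (3 - 3)!
= 3 × 2 × 1
= 6

Number of injections = 6


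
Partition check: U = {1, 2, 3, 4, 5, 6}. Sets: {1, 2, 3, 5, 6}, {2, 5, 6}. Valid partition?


A partition requires: (1) non-empty parts, (2) pairwise disjoint, (3) union = U
Parts: {1, 2, 3, 5, 6}, {2, 5, 6}
Union of parts: {1, 2, 3, 5, 6}
U = {1, 2, 3, 4, 5, 6}
All non-empty? True
Pairwise disjoint? False
Covers U? False

No, not a valid partition


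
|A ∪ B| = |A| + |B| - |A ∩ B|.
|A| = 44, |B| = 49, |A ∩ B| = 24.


|A ∪ B| = |A| + |B| - |A ∩ B|
= 44 + 49 - 24
= 69

|A ∪ B| = 69


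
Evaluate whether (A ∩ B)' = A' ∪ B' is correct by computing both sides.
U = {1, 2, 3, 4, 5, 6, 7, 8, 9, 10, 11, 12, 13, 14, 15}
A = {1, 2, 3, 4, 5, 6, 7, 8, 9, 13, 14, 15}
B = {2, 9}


LHS: A ∩ B = {2, 9}
(A ∩ B)' = U \ (A ∩ B) = {1, 3, 4, 5, 6, 7, 8, 10, 11, 12, 13, 14, 15}
A' = {10, 11, 12}, B' = {1, 3, 4, 5, 6, 7, 8, 10, 11, 12, 13, 14, 15}
Claimed RHS: A' ∪ B' = {1, 3, 4, 5, 6, 7, 8, 10, 11, 12, 13, 14, 15}
Identity is VALID: LHS = RHS = {1, 3, 4, 5, 6, 7, 8, 10, 11, 12, 13, 14, 15} ✓

Identity is valid. (A ∩ B)' = A' ∪ B' = {1, 3, 4, 5, 6, 7, 8, 10, 11, 12, 13, 14, 15}


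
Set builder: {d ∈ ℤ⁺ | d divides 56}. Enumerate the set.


Checking each candidate:
Condition: positive divisors of 56
Result = {1, 2, 4, 7, 8, 14, 28, 56}

{1, 2, 4, 7, 8, 14, 28, 56}


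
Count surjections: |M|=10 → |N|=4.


n = |M| = 10, k = |N| = 4. Surjections via inclusion-exclusion:
S(n,k) = Σ(-1)^i × C(k,i) × (k-i)^n, i=0 to k
i=0: (-1)^0×C(4,0)×4^10 = 1048576
i=1: (-1)^1×C(4,1)×3^10 = -236196
i=2: (-1)^2×C(4,2)×2^10 = 6144
i=3: (-1)^3×C(4,3)×1^10 = -4
i=4: (-1)^4×C(4,4)×0^10 = 0
Total = 818520

Number of surjections = 818520


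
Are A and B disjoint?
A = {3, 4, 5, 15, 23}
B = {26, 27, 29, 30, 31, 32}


Disjoint means A ∩ B = ∅.
A ∩ B = ∅
A ∩ B = ∅, so A and B are disjoint.

Yes, A and B are disjoint


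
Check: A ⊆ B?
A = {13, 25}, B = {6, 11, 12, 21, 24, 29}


A ⊆ B means every element of A is in B.
Elements in A not in B: {13, 25}
So A ⊄ B.

No, A ⊄ B


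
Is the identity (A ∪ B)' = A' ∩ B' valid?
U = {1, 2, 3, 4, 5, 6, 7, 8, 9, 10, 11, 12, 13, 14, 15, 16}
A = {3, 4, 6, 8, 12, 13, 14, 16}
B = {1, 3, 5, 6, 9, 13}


LHS: A ∪ B = {1, 3, 4, 5, 6, 8, 9, 12, 13, 14, 16}
(A ∪ B)' = U \ (A ∪ B) = {2, 7, 10, 11, 15}
A' = {1, 2, 5, 7, 9, 10, 11, 15}, B' = {2, 4, 7, 8, 10, 11, 12, 14, 15, 16}
Claimed RHS: A' ∩ B' = {2, 7, 10, 11, 15}
Identity is VALID: LHS = RHS = {2, 7, 10, 11, 15} ✓

Identity is valid. (A ∪ B)' = A' ∩ B' = {2, 7, 10, 11, 15}


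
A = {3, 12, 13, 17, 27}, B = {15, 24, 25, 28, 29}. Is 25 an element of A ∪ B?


A = {3, 12, 13, 17, 27}, B = {15, 24, 25, 28, 29}
A ∪ B = all elements in A or B
A ∪ B = {3, 12, 13, 15, 17, 24, 25, 27, 28, 29}
Checking if 25 ∈ A ∪ B
25 is in A ∪ B → True

25 ∈ A ∪ B


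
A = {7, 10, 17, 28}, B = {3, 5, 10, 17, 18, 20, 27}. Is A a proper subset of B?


A ⊂ B requires: A ⊆ B AND A ≠ B.
A ⊆ B? No
A ⊄ B, so A is not a proper subset.

No, A is not a proper subset of B


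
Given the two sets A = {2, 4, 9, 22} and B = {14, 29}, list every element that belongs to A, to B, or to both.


A ∪ B = all elements in A or B (or both)
A = {2, 4, 9, 22}
B = {14, 29}
A ∪ B = {2, 4, 9, 14, 22, 29}

A ∪ B = {2, 4, 9, 14, 22, 29}


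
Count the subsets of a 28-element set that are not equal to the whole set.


Total subsets = 2^n = 2^28 = 268435456
Proper subsets exclude the set itself: 2^n - 1
= 268435456 - 1
= 268435455

Number of proper subsets = 268435455


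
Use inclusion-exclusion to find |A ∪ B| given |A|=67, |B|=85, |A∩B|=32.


|A ∪ B| = |A| + |B| - |A ∩ B|
= 67 + 85 - 32
= 120

|A ∪ B| = 120


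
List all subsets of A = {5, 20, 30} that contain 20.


A subset of A contains 20 iff the remaining 2 elements form any subset of A \ {20}.
Count: 2^(n-1) = 2^2 = 4
Subsets containing 20: {20}, {5, 20}, {20, 30}, {5, 20, 30}

Subsets containing 20 (4 total): {20}, {5, 20}, {20, 30}, {5, 20, 30}


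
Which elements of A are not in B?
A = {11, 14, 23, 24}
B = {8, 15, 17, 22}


A \ B = elements in A but not in B
A = {11, 14, 23, 24}
B = {8, 15, 17, 22}
Remove from A any elements in B
A \ B = {11, 14, 23, 24}

A \ B = {11, 14, 23, 24}


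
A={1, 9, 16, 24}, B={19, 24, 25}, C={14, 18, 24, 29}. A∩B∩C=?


A ∩ B = {24}
(A ∩ B) ∩ C = {24}

A ∩ B ∩ C = {24}


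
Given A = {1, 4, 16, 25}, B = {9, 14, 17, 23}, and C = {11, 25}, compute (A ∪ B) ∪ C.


A ∪ B = {1, 4, 9, 14, 16, 17, 23, 25}
(A ∪ B) ∪ C = {1, 4, 9, 11, 14, 16, 17, 23, 25}

A ∪ B ∪ C = {1, 4, 9, 11, 14, 16, 17, 23, 25}


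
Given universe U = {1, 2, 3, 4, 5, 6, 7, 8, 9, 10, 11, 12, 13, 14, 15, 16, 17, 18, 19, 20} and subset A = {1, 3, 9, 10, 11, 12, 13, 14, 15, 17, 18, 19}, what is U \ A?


Aᶜ = U \ A = elements in U but not in A
U = {1, 2, 3, 4, 5, 6, 7, 8, 9, 10, 11, 12, 13, 14, 15, 16, 17, 18, 19, 20}
A = {1, 3, 9, 10, 11, 12, 13, 14, 15, 17, 18, 19}
Aᶜ = {2, 4, 5, 6, 7, 8, 16, 20}

Aᶜ = {2, 4, 5, 6, 7, 8, 16, 20}


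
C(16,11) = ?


C(n,k) = n! / (k!(n-k)!)
C(16,11) = 16! / (11!5!)
= 4368

C(16,11) = 4368


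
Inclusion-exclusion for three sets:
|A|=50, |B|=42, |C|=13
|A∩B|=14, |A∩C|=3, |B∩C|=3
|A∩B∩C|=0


|A∪B∪C| = |A|+|B|+|C| - |A∩B|-|A∩C|-|B∩C| + |A∩B∩C|
= 50+42+13 - 14-3-3 + 0
= 105 - 20 + 0
= 85

|A ∪ B ∪ C| = 85


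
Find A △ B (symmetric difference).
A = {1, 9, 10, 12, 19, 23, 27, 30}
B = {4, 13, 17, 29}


A △ B = (A \ B) ∪ (B \ A) = elements in exactly one of A or B
A \ B = {1, 9, 10, 12, 19, 23, 27, 30}
B \ A = {4, 13, 17, 29}
A △ B = {1, 4, 9, 10, 12, 13, 17, 19, 23, 27, 29, 30}

A △ B = {1, 4, 9, 10, 12, 13, 17, 19, 23, 27, 29, 30}


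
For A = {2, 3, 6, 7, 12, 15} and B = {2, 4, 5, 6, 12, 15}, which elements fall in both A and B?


A = {2, 3, 6, 7, 12, 15}
B = {2, 4, 5, 6, 12, 15}
Region: in both A and B
Elements: {2, 6, 12, 15}

Elements in both A and B: {2, 6, 12, 15}


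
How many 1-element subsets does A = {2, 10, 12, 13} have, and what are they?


|A| = 4, so A has C(4,1) = 4 subsets of size 1.
Enumerate by choosing 1 elements from A at a time:
{2}, {10}, {12}, {13}

1-element subsets (4 total): {2}, {10}, {12}, {13}


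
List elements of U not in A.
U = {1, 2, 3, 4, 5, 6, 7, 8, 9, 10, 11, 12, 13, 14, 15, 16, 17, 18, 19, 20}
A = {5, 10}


Aᶜ = U \ A = elements in U but not in A
U = {1, 2, 3, 4, 5, 6, 7, 8, 9, 10, 11, 12, 13, 14, 15, 16, 17, 18, 19, 20}
A = {5, 10}
Aᶜ = {1, 2, 3, 4, 6, 7, 8, 9, 11, 12, 13, 14, 15, 16, 17, 18, 19, 20}

Aᶜ = {1, 2, 3, 4, 6, 7, 8, 9, 11, 12, 13, 14, 15, 16, 17, 18, 19, 20}


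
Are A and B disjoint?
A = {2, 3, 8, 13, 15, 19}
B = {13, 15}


Disjoint means A ∩ B = ∅.
A ∩ B = {13, 15}
A ∩ B ≠ ∅, so A and B are NOT disjoint.

No, A and B are not disjoint (A ∩ B = {13, 15})


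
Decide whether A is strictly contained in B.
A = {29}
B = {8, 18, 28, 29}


A ⊂ B requires: A ⊆ B AND A ≠ B.
A ⊆ B? Yes
A = B? No
A ⊂ B: Yes (A is a proper subset of B)

Yes, A ⊂ B


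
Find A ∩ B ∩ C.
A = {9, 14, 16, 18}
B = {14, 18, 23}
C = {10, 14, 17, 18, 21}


A ∩ B = {14, 18}
(A ∩ B) ∩ C = {14, 18}

A ∩ B ∩ C = {14, 18}


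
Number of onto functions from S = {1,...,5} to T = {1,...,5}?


n = |S| = 5, k = |T| = 5. Surjections via inclusion-exclusion:
S(n,k) = Σ(-1)^i × C(k,i) × (k-i)^n, i=0 to k
i=0: (-1)^0×C(5,0)×5^5 = 3125
i=1: (-1)^1×C(5,1)×4^5 = -5120
i=2: (-1)^2×C(5,2)×3^5 = 2430
i=3: (-1)^3×C(5,3)×2^5 = -320
i=4: (-1)^4×C(5,4)×1^5 = 5
i=5: (-1)^5×C(5,5)×0^5 = 0
Total = 120

Number of surjections = 120


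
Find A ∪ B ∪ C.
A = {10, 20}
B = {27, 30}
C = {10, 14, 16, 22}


A ∪ B = {10, 20, 27, 30}
(A ∪ B) ∪ C = {10, 14, 16, 20, 22, 27, 30}

A ∪ B ∪ C = {10, 14, 16, 20, 22, 27, 30}


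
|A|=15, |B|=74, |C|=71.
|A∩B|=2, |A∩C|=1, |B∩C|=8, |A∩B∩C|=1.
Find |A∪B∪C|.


|A∪B∪C| = |A|+|B|+|C| - |A∩B|-|A∩C|-|B∩C| + |A∩B∩C|
= 15+74+71 - 2-1-8 + 1
= 160 - 11 + 1
= 150

|A ∪ B ∪ C| = 150


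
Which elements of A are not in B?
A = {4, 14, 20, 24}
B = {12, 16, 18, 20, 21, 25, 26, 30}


A \ B = elements in A but not in B
A = {4, 14, 20, 24}
B = {12, 16, 18, 20, 21, 25, 26, 30}
Remove from A any elements in B
A \ B = {4, 14, 24}

A \ B = {4, 14, 24}


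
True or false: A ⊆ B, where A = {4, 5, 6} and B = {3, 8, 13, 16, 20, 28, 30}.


A ⊆ B means every element of A is in B.
Elements in A not in B: {4, 5, 6}
So A ⊄ B.

No, A ⊄ B


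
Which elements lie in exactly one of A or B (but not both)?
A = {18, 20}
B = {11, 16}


A △ B = (A \ B) ∪ (B \ A) = elements in exactly one of A or B
A \ B = {18, 20}
B \ A = {11, 16}
A △ B = {11, 16, 18, 20}

A △ B = {11, 16, 18, 20}


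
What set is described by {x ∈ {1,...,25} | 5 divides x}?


Checking each candidate:
Condition: multiples of 5 in {1,...,25}
Result = {5, 10, 15, 20, 25}

{5, 10, 15, 20, 25}


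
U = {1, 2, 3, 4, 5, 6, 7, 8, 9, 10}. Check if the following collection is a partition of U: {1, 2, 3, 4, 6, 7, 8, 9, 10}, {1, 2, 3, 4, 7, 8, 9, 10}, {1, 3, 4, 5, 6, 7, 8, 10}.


A partition requires: (1) non-empty parts, (2) pairwise disjoint, (3) union = U
Parts: {1, 2, 3, 4, 6, 7, 8, 9, 10}, {1, 2, 3, 4, 7, 8, 9, 10}, {1, 3, 4, 5, 6, 7, 8, 10}
Union of parts: {1, 2, 3, 4, 5, 6, 7, 8, 9, 10}
U = {1, 2, 3, 4, 5, 6, 7, 8, 9, 10}
All non-empty? True
Pairwise disjoint? False
Covers U? True

No, not a valid partition


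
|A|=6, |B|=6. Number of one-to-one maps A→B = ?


An injection sends each of |A| = 6 inputs to a distinct output in B.
# injections = |B|·(|B|-1)·…·(|B|-|A|+1) = 6! / (6 - 6)!
= 6 × 5 × 4 × 3 × 2 × 1
= 720

Number of injections = 720


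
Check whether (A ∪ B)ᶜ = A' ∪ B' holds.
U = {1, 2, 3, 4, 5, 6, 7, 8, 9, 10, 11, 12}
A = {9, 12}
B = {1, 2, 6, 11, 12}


LHS: A ∪ B = {1, 2, 6, 9, 11, 12}
(A ∪ B)' = U \ (A ∪ B) = {3, 4, 5, 7, 8, 10}
A' = {1, 2, 3, 4, 5, 6, 7, 8, 10, 11}, B' = {3, 4, 5, 7, 8, 9, 10}
Claimed RHS: A' ∪ B' = {1, 2, 3, 4, 5, 6, 7, 8, 9, 10, 11}
Identity is INVALID: LHS = {3, 4, 5, 7, 8, 10} but the RHS claimed here equals {1, 2, 3, 4, 5, 6, 7, 8, 9, 10, 11}. The correct form is (A ∪ B)' = A' ∩ B'.

Identity is invalid: (A ∪ B)' = {3, 4, 5, 7, 8, 10} but A' ∪ B' = {1, 2, 3, 4, 5, 6, 7, 8, 9, 10, 11}. The correct De Morgan law is (A ∪ B)' = A' ∩ B'.


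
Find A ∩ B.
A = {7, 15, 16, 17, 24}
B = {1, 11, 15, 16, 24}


A ∩ B = elements in both A and B
A = {7, 15, 16, 17, 24}
B = {1, 11, 15, 16, 24}
A ∩ B = {15, 16, 24}

A ∩ B = {15, 16, 24}


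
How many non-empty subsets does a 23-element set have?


Total subsets = 2^n = 2^23 = 8388608
Non-empty subsets exclude the empty set: 2^n - 1
= 8388608 - 1
= 8388607

Number of non-empty subsets = 8388607


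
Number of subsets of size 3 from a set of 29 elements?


C(n,k) = n! / (k!(n-k)!)
C(29,3) = 29! / (3!26!)
= 3654

C(29,3) = 3654


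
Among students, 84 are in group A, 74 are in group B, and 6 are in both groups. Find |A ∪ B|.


|A ∪ B| = |A| + |B| - |A ∩ B|
= 84 + 74 - 6
= 152

|A ∪ B| = 152


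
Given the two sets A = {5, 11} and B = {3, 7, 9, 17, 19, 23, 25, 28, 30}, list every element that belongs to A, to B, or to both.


A ∪ B = all elements in A or B (or both)
A = {5, 11}
B = {3, 7, 9, 17, 19, 23, 25, 28, 30}
A ∪ B = {3, 5, 7, 9, 11, 17, 19, 23, 25, 28, 30}

A ∪ B = {3, 5, 7, 9, 11, 17, 19, 23, 25, 28, 30}


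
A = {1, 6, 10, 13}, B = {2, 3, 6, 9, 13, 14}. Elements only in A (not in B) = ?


A = {1, 6, 10, 13}
B = {2, 3, 6, 9, 13, 14}
Region: only in A (not in B)
Elements: {1, 10}

Elements only in A (not in B): {1, 10}


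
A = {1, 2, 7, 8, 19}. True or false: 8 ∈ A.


A = {1, 2, 7, 8, 19}
Checking if 8 is in A
8 is in A → True

8 ∈ A


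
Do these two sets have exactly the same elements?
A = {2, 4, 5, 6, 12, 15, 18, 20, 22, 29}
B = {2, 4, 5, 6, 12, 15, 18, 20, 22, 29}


Two sets are equal iff they have exactly the same elements.
A = {2, 4, 5, 6, 12, 15, 18, 20, 22, 29}
B = {2, 4, 5, 6, 12, 15, 18, 20, 22, 29}
Same elements → A = B

Yes, A = B


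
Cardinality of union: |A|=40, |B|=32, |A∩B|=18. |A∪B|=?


|A ∪ B| = |A| + |B| - |A ∩ B|
= 40 + 32 - 18
= 54

|A ∪ B| = 54


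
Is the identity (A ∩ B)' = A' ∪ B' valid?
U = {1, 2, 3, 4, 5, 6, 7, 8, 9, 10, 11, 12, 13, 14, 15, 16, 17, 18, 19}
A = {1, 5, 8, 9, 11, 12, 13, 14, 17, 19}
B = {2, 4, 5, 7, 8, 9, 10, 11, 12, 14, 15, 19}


LHS: A ∩ B = {5, 8, 9, 11, 12, 14, 19}
(A ∩ B)' = U \ (A ∩ B) = {1, 2, 3, 4, 6, 7, 10, 13, 15, 16, 17, 18}
A' = {2, 3, 4, 6, 7, 10, 15, 16, 18}, B' = {1, 3, 6, 13, 16, 17, 18}
Claimed RHS: A' ∪ B' = {1, 2, 3, 4, 6, 7, 10, 13, 15, 16, 17, 18}
Identity is VALID: LHS = RHS = {1, 2, 3, 4, 6, 7, 10, 13, 15, 16, 17, 18} ✓

Identity is valid. (A ∩ B)' = A' ∪ B' = {1, 2, 3, 4, 6, 7, 10, 13, 15, 16, 17, 18}


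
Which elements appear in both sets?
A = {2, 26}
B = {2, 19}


A ∩ B = elements in both A and B
A = {2, 26}
B = {2, 19}
A ∩ B = {2}

A ∩ B = {2}


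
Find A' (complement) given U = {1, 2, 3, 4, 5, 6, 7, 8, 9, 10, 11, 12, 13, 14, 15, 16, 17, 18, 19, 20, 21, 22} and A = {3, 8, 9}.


Aᶜ = U \ A = elements in U but not in A
U = {1, 2, 3, 4, 5, 6, 7, 8, 9, 10, 11, 12, 13, 14, 15, 16, 17, 18, 19, 20, 21, 22}
A = {3, 8, 9}
Aᶜ = {1, 2, 4, 5, 6, 7, 10, 11, 12, 13, 14, 15, 16, 17, 18, 19, 20, 21, 22}

Aᶜ = {1, 2, 4, 5, 6, 7, 10, 11, 12, 13, 14, 15, 16, 17, 18, 19, 20, 21, 22}


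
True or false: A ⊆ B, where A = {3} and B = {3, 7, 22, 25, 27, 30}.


A ⊆ B means every element of A is in B.
All elements of A are in B.
So A ⊆ B.

Yes, A ⊆ B


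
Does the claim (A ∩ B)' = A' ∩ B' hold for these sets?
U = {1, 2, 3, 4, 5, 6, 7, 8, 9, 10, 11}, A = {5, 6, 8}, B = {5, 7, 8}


LHS: A ∩ B = {5, 8}
(A ∩ B)' = U \ (A ∩ B) = {1, 2, 3, 4, 6, 7, 9, 10, 11}
A' = {1, 2, 3, 4, 7, 9, 10, 11}, B' = {1, 2, 3, 4, 6, 9, 10, 11}
Claimed RHS: A' ∩ B' = {1, 2, 3, 4, 9, 10, 11}
Identity is INVALID: LHS = {1, 2, 3, 4, 6, 7, 9, 10, 11} but the RHS claimed here equals {1, 2, 3, 4, 9, 10, 11}. The correct form is (A ∩ B)' = A' ∪ B'.

Identity is invalid: (A ∩ B)' = {1, 2, 3, 4, 6, 7, 9, 10, 11} but A' ∩ B' = {1, 2, 3, 4, 9, 10, 11}. The correct De Morgan law is (A ∩ B)' = A' ∪ B'.


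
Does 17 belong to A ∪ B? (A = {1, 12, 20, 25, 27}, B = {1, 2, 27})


A = {1, 12, 20, 25, 27}, B = {1, 2, 27}
A ∪ B = all elements in A or B
A ∪ B = {1, 2, 12, 20, 25, 27}
Checking if 17 ∈ A ∪ B
17 is not in A ∪ B → False

17 ∉ A ∪ B
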